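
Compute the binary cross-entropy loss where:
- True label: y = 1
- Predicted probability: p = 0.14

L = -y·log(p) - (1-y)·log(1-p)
L = 1.966

L = -1·log(0.14) - 0·log(0.86) = -log(0.14) = 1.966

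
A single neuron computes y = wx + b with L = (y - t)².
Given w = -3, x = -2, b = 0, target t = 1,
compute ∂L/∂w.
∂L/∂w = -20

y = wx + b = (-3)(-2) + 0 = 6
∂L/∂y = 2(y - t) = 2(6 - 1) = 10
∂y/∂w = x = -2
∂L/∂w = ∂L/∂y · ∂y/∂w = 10 × -2 = -20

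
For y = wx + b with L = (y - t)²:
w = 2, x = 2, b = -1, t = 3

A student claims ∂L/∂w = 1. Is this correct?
Incorrect

y = (2)(2) + -1 = 3
∂L/∂y = 2(y - t) = 2(3 - 3) = 0
∂y/∂w = x = 2
∂L/∂w = 0 × 2 = 0

Claimed value: 1
Incorrect: The correct gradient is 0.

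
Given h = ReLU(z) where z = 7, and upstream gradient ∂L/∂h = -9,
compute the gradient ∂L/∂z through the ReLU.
∂L/∂z = -9

h = ReLU(7) = 7
Since z > 0: ∂h/∂z = 1
∂L/∂z = ∂L/∂h · ∂h/∂z = -9 × 1 = -9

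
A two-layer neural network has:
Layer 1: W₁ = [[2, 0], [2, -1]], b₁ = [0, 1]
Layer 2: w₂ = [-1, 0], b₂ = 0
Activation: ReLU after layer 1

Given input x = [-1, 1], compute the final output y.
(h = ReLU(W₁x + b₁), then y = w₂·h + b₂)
y = 0

Layer 1 pre-activation: z₁ = [-2, -2]
After ReLU: h = [0, 0]
Layer 2 output: y = -1×0 + 0×0 + 0 = 0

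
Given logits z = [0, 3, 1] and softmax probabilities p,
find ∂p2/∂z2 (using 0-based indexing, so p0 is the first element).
∂p2/∂z2 = 0.1012

p = softmax(z) = [0.04201, 0.8438, 0.1142]
p2 = 0.1142

∂p2/∂z2 = p2(1 - p2) = 0.1142 × (1 - 0.1142) = 0.1012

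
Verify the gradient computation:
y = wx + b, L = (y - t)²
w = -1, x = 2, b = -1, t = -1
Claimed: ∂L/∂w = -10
Incorrect

y = (-1)(2) + -1 = -3
∂L/∂y = 2(y - t) = 2(-3 - -1) = -4
∂y/∂w = x = 2
∂L/∂w = -4 × 2 = -8

Claimed value: -10
Incorrect: The correct gradient is -8.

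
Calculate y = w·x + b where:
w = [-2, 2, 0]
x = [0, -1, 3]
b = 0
y = -2

y = (-2)(0) + (2)(-1) + (0)(3) + 0 = -2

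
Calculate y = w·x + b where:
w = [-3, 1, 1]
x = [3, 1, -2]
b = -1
y = -11

y = (-3)(3) + (1)(1) + (1)(-2) + -1 = -11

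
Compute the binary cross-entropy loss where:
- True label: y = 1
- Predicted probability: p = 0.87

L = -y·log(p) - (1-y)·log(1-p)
L = 0.1393

L = -1·log(0.87) - 0·log(0.13) = -log(0.87) = 0.1393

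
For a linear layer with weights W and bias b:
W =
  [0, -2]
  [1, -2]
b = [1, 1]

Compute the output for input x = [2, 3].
y = [-5, -3]

Wx = [0×2 + -2×3, 1×2 + -2×3]
   = [-6, -4]
y = Wx + b = [-6 + 1, -4 + 1] = [-5, -3]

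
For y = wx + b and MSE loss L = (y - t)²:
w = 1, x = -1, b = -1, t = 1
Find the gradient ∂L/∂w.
∂L/∂w = 6

y = wx + b = (1)(-1) + -1 = -2
∂L/∂y = 2(y - t) = 2(-2 - 1) = -6
∂y/∂w = x = -1
∂L/∂w = ∂L/∂y · ∂y/∂w = -6 × -1 = 6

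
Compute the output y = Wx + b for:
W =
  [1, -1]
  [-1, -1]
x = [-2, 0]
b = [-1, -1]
y = [-3, 1]

Wx = [1×-2 + -1×0, -1×-2 + -1×0]
   = [-2, 2]
y = Wx + b = [-2 + -1, 2 + -1] = [-3, 1]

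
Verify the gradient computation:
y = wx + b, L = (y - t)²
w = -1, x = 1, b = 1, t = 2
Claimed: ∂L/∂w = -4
Correct

y = (-1)(1) + 1 = 0
∂L/∂y = 2(y - t) = 2(0 - 2) = -4
∂y/∂w = x = 1
∂L/∂w = -4 × 1 = -4

Claimed value: -4
Correct: The correct gradient is -4.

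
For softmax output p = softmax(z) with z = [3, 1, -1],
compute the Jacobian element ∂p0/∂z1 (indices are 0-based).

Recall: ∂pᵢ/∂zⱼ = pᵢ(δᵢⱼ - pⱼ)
∂p0/∂z1 = -0.1017

p = softmax(z) = [0.8668, 0.1173, 0.01588]
p0 = 0.8668, p1 = 0.1173

∂p0/∂z1 = -p0 × p1 = -0.8668 × 0.1173 = -0.1017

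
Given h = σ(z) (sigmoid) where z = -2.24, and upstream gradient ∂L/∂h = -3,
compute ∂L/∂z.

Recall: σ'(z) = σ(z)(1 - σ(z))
∂L/∂z = -0.2609

σ(-2.24) = 0.09622
σ'(-2.24) = σ(-2.24)(1 - σ(-2.24)) = 0.09622 × 0.9038 = 0.08696
∂L/∂z = ∂L/∂h · σ'(z) = -3 × 0.08696 = -0.2609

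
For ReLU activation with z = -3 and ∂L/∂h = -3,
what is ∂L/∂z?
∂L/∂z = 0

h = ReLU(-3) = 0
Since z < 0: ∂h/∂z = 0
∂L/∂z = ∂L/∂h · ∂h/∂z = -3 × 0 = 0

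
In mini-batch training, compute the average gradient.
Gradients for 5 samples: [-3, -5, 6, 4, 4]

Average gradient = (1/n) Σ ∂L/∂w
Average gradient = 1.2

Average = (1/5)(-3 + -5 + 6 + 4 + 4) = 6/5 = 1.2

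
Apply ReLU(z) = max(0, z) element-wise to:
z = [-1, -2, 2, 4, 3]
h = [0, 0, 2, 4, 3]

ReLU applied element-wise: max(0,-1)=0, max(0,-2)=0, max(0,2)=2, max(0,4)=4, max(0,3)=3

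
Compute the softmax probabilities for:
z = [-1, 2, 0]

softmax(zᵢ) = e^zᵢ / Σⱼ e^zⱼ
p = [0.042, 0.8438, 0.1142]

exp(z) = [0.3679, 7.389, 1]
Sum = 8.757
p = [0.042, 0.8438, 0.1142]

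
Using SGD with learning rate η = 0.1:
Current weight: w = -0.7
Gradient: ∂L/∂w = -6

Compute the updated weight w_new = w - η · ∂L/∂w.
w_new = -0.1

w_new = w - η·∂L/∂w = -0.7 - 0.1×(-6) = -0.7 - (-0.6) = -0.1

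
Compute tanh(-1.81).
-0.9478

tanh(-1.81) = (e^(-1.81) - e^(1.81))/(e^(-1.81) + e^(1.81)) = -0.9478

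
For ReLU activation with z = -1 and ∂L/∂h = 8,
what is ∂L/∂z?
∂L/∂z = 0

h = ReLU(-1) = 0
Since z < 0: ∂h/∂z = 0
∂L/∂z = ∂L/∂h · ∂h/∂z = 8 × 0 = 0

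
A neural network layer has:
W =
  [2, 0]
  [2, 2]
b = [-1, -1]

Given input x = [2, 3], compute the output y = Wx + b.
y = [3, 9]

Wx = [2×2 + 0×3, 2×2 + 2×3]
   = [4, 10]
y = Wx + b = [4 + -1, 10 + -1] = [3, 9]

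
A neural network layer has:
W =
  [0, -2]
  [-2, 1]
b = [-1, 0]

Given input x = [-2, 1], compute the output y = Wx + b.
y = [-3, 5]

Wx = [0×-2 + -2×1, -2×-2 + 1×1]
   = [-2, 5]
y = Wx + b = [-2 + -1, 5 + 0] = [-3, 5]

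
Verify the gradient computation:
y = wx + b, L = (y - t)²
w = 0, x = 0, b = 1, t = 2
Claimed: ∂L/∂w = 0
Correct

y = (0)(0) + 1 = 1
∂L/∂y = 2(y - t) = 2(1 - 2) = -2
∂y/∂w = x = 0
∂L/∂w = -2 × 0 = 0

Claimed value: 0
Correct: The correct gradient is 0.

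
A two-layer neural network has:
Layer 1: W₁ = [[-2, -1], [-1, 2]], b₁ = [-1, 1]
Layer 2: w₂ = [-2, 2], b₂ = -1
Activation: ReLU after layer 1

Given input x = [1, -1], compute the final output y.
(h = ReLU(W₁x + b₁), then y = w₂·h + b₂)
y = -1

Layer 1 pre-activation: z₁ = [-2, -2]
After ReLU: h = [0, 0]
Layer 2 output: y = -2×0 + 2×0 + -1 = -1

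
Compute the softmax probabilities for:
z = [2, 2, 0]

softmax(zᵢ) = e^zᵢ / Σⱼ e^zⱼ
p = [0.4683, 0.4683, 0.0634]

exp(z) = [7.389, 7.389, 1]
Sum = 15.78
p = [0.4683, 0.4683, 0.0634]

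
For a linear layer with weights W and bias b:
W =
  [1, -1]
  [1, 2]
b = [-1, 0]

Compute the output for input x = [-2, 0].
y = [-3, -2]

Wx = [1×-2 + -1×0, 1×-2 + 2×0]
   = [-2, -2]
y = Wx + b = [-2 + -1, -2 + 0] = [-3, -2]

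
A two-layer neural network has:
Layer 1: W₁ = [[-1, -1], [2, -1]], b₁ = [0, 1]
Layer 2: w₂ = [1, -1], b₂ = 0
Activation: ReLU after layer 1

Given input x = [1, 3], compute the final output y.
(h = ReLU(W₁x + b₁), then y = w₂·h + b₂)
y = 0

Layer 1 pre-activation: z₁ = [-4, 0]
After ReLU: h = [0, 0]
Layer 2 output: y = 1×0 + -1×0 + 0 = 0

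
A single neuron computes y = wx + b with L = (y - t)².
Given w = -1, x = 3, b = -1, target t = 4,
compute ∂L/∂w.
∂L/∂w = -48

y = wx + b = (-1)(3) + -1 = -4
∂L/∂y = 2(y - t) = 2(-4 - 4) = -16
∂y/∂w = x = 3
∂L/∂w = ∂L/∂y · ∂y/∂w = -16 × 3 = -48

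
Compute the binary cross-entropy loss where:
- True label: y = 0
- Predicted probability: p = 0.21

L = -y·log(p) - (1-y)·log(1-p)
L = 0.2357

L = -0·log(0.21) - 1·log(0.79) = -log(0.79) = 0.2357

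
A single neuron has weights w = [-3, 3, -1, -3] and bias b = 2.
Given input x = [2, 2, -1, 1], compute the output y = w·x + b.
y = 0

y = (-3)(2) + (3)(2) + (-1)(-1) + (-3)(1) + 2 = 0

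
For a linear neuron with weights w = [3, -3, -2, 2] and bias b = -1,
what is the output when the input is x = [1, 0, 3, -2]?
y = -8

y = (3)(1) + (-3)(0) + (-2)(3) + (2)(-2) + -1 = -8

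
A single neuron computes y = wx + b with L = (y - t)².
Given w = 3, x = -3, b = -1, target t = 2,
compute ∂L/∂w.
∂L/∂w = 72

y = wx + b = (3)(-3) + -1 = -10
∂L/∂y = 2(y - t) = 2(-10 - 2) = -24
∂y/∂w = x = -3
∂L/∂w = ∂L/∂y · ∂y/∂w = -24 × -3 = 72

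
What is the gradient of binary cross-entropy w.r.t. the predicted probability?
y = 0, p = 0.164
∂L/∂p = 1.196

∂L/∂p = -y/p + (1-y)/(1-p) = 0 + 1/0.836 = 1.196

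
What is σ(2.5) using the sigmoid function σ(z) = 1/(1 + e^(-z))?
0.9241

sigmoid(2.5) = 1/(1 + e^(-2.5)) = 1/(1 + 0.08208) = 0.9241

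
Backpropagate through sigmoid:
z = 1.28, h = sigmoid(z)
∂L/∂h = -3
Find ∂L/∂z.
∂L/∂z = -0.5107

σ(1.28) = 0.7824
σ'(1.28) = σ(1.28)(1 - σ(1.28)) = 0.7824 × 0.2176 = 0.1702
∂L/∂z = ∂L/∂h · σ'(z) = -3 × 0.1702 = -0.5107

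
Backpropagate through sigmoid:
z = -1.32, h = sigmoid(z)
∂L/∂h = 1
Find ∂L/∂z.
∂L/∂z = 0.1664

σ(-1.32) = 0.2108
σ'(-1.32) = σ(-1.32)(1 - σ(-1.32)) = 0.2108 × 0.7892 = 0.1664
∂L/∂z = ∂L/∂h · σ'(z) = 1 × 0.1664 = 0.1664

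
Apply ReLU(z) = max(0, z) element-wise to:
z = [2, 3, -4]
h = [2, 3, 0]

ReLU applied element-wise: max(0,2)=2, max(0,3)=3, max(0,-4)=0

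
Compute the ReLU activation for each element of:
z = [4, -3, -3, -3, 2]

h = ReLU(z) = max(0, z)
h = [4, 0, 0, 0, 2]

ReLU applied element-wise: max(0,4)=4, max(0,-3)=0, max(0,-3)=0, max(0,-3)=0, max(0,2)=2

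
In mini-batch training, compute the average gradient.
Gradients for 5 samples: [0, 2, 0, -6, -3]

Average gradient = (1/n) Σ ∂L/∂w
Average gradient = -1.4

Average = (1/5)(0 + 2 + 0 + -6 + -3) = -7/5 = -1.4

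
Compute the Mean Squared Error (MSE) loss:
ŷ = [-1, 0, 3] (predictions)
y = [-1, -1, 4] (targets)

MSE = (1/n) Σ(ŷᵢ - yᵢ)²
MSE = 0.6667

MSE = (1/3)((-1--1)² + (0--1)² + (3-4)²) = (1/3)(0 + 1 + 1) = 0.6667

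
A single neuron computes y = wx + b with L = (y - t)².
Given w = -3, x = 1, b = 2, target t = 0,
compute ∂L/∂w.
∂L/∂w = -2

y = wx + b = (-3)(1) + 2 = -1
∂L/∂y = 2(y - t) = 2(-1 - 0) = -2
∂y/∂w = x = 1
∂L/∂w = ∂L/∂y · ∂y/∂w = -2 × 1 = -2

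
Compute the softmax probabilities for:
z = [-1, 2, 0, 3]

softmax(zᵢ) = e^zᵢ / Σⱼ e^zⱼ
p = [0.0128, 0.2562, 0.0347, 0.6964]

exp(z) = [0.3679, 7.389, 1, 20.09]
Sum = 28.84
p = [0.0128, 0.2562, 0.0347, 0.6964]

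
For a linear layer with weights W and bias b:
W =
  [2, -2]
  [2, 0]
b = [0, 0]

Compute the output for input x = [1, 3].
y = [-4, 2]

Wx = [2×1 + -2×3, 2×1 + 0×3]
   = [-4, 2]
y = Wx + b = [-4 + 0, 2 + 0] = [-4, 2]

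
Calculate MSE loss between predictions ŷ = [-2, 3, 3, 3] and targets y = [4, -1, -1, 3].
MSE = 17

MSE = (1/4)((-2-4)² + (3--1)² + (3--1)² + (3-3)²) = (1/4)(36 + 16 + 16 + 0) = 17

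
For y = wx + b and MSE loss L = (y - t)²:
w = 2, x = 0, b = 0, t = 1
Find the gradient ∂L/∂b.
∂L/∂b = -2

y = wx + b = (2)(0) + 0 = 0
∂L/∂y = 2(y - t) = 2(0 - 1) = -2
∂y/∂b = 1
∂L/∂b = ∂L/∂y · ∂y/∂b = -2 × 1 = -2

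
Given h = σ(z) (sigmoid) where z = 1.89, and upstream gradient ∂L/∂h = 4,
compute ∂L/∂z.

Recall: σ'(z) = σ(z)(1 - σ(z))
∂L/∂z = 0.4561

σ(1.89) = 0.8688
σ'(1.89) = σ(1.89)(1 - σ(1.89)) = 0.8688 × 0.1312 = 0.114
∂L/∂z = ∂L/∂h · σ'(z) = 4 × 0.114 = 0.4561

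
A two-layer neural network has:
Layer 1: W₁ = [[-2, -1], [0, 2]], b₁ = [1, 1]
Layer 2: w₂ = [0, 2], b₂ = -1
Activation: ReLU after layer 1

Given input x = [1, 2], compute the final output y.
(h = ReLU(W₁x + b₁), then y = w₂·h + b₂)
y = 9

Layer 1 pre-activation: z₁ = [-3, 5]
After ReLU: h = [0, 5]
Layer 2 output: y = 0×0 + 2×5 + -1 = 9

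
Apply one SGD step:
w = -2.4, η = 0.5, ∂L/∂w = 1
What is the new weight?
w_new = -2.9

w_new = w - η·∂L/∂w = -2.4 - 0.5×(1) = -2.4 - (0.5) = -2.9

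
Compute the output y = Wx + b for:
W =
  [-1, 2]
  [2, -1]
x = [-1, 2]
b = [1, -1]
y = [6, -5]

Wx = [-1×-1 + 2×2, 2×-1 + -1×2]
   = [5, -4]
y = Wx + b = [5 + 1, -4 + -1] = [6, -5]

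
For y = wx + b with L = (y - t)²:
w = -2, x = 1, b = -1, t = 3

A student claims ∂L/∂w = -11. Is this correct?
Incorrect

y = (-2)(1) + -1 = -3
∂L/∂y = 2(y - t) = 2(-3 - 3) = -12
∂y/∂w = x = 1
∂L/∂w = -12 × 1 = -12

Claimed value: -11
Incorrect: The correct gradient is -12.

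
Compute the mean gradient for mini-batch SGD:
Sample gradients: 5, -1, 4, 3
Average gradient = 2.75

Average = (1/4)(5 + -1 + 4 + 3) = 11/4 = 2.75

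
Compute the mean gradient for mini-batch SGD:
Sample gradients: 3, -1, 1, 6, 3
Average gradient = 2.4

Average = (1/5)(3 + -1 + 1 + 6 + 3) = 12/5 = 2.4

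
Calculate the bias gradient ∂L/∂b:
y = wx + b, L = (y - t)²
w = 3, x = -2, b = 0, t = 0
∂L/∂b = -12

y = wx + b = (3)(-2) + 0 = -6
∂L/∂y = 2(y - t) = 2(-6 - 0) = -12
∂y/∂b = 1
∂L/∂b = ∂L/∂y · ∂y/∂b = -12 × 1 = -12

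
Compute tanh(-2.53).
-0.9874

tanh(-2.53) = (e^(-2.53) - e^(2.53))/(e^(-2.53) + e^(2.53)) = -0.9874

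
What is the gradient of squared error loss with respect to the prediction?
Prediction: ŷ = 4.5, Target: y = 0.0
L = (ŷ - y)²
∂L/∂ŷ = 9.0

∂L/∂ŷ = 2(ŷ - y) = 2(4.5 - 0.0) = 2(4.5) = 9.0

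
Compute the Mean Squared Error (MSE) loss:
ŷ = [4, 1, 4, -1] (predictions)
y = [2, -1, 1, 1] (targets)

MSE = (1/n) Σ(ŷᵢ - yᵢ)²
MSE = 5.25

MSE = (1/4)((4-2)² + (1--1)² + (4-1)² + (-1-1)²) = (1/4)(4 + 4 + 9 + 4) = 5.25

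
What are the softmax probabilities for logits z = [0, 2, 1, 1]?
p = [0.0723, 0.5344, 0.1966, 0.1966]

exp(z) = [1, 7.389, 2.718, 2.718]
Sum = 13.83
p = [0.0723, 0.5344, 0.1966, 0.1966]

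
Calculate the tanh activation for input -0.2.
-0.1974

tanh(-0.2) = (e^(-0.2) - e^(0.2))/(e^(-0.2) + e^(0.2)) = -0.1974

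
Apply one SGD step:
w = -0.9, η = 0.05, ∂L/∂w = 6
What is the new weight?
w_new = -1.2

w_new = w - η·∂L/∂w = -0.9 - 0.05×(6) = -0.9 - (0.3) = -1.2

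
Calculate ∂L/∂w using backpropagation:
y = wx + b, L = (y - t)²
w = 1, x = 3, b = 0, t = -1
∂L/∂w = 24

y = wx + b = (1)(3) + 0 = 3
∂L/∂y = 2(y - t) = 2(3 - -1) = 8
∂y/∂w = x = 3
∂L/∂w = ∂L/∂y · ∂y/∂w = 8 × 3 = 24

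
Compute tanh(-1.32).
-0.8668

tanh(-1.32) = (e^(-1.32) - e^(1.32))/(e^(-1.32) + e^(1.32)) = -0.8668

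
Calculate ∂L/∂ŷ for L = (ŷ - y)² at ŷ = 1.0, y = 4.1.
∂L/∂ŷ = -6.2

∂L/∂ŷ = 2(ŷ - y) = 2(1.0 - 4.1) = 2(-3.1) = -6.2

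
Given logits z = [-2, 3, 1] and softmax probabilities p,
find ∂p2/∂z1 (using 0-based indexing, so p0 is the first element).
∂p2/∂z1 = -0.1038

p = softmax(z) = [0.0059, 0.8756, 0.1185]
p2 = 0.1185, p1 = 0.8756

∂p2/∂z1 = -p2 × p1 = -0.1185 × 0.8756 = -0.1038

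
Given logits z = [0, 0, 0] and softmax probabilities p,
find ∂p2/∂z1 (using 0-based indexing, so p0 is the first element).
∂p2/∂z1 = -0.1111

p = softmax(z) = [0.3333, 0.3333, 0.3333]
p2 = 0.3333, p1 = 0.3333

∂p2/∂z1 = -p2 × p1 = -0.3333 × 0.3333 = -0.1111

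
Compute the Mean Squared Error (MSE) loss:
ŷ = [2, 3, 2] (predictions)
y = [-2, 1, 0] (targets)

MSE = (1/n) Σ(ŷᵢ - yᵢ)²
MSE = 8

MSE = (1/3)((2--2)² + (3-1)² + (2-0)²) = (1/3)(16 + 4 + 4) = 8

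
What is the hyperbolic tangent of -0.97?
-0.7487

tanh(-0.97) = (e^(-0.97) - e^(0.97))/(e^(-0.97) + e^(0.97)) = -0.7487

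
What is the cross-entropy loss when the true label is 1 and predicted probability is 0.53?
L = 0.6349

L = -1·log(0.53) - 0·log(0.47) = -log(0.53) = 0.6349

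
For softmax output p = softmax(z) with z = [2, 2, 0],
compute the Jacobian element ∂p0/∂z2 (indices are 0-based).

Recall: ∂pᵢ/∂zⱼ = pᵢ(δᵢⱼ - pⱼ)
∂p0/∂z2 = -0.02968

p = softmax(z) = [0.4683, 0.4683, 0.06338]
p0 = 0.4683, p2 = 0.06338

∂p0/∂z2 = -p0 × p2 = -0.4683 × 0.06338 = -0.02968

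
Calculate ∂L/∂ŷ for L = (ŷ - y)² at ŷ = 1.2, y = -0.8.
∂L/∂ŷ = 4.0

∂L/∂ŷ = 2(ŷ - y) = 2(1.2 - -0.8) = 2(2.0) = 4.0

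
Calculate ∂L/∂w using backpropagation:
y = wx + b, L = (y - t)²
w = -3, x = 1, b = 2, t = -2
∂L/∂w = 2

y = wx + b = (-3)(1) + 2 = -1
∂L/∂y = 2(y - t) = 2(-1 - -2) = 2
∂y/∂w = x = 1
∂L/∂w = ∂L/∂y · ∂y/∂w = 2 × 1 = 2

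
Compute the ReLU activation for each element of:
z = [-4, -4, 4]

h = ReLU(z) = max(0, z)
h = [0, 0, 4]

ReLU applied element-wise: max(0,-4)=0, max(0,-4)=0, max(0,4)=4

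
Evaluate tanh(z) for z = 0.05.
0.04996

tanh(0.05) = (e^(0.05) - e^(-0.05))/(e^(0.05) + e^(-0.05)) = 0.04996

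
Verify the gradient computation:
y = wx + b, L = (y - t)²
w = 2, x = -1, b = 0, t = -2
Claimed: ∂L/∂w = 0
Correct

y = (2)(-1) + 0 = -2
∂L/∂y = 2(y - t) = 2(-2 - -2) = 0
∂y/∂w = x = -1
∂L/∂w = 0 × -1 = 0

Claimed value: 0
Correct: The correct gradient is 0.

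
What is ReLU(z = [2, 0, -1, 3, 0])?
h = [2, 0, 0, 3, 0]

ReLU applied element-wise: max(0,2)=2, max(0,0)=0, max(0,-1)=0, max(0,3)=3, max(0,0)=0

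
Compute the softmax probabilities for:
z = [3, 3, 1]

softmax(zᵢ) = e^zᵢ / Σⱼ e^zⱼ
p = [0.4683, 0.4683, 0.0634]

exp(z) = [20.09, 20.09, 2.718]
Sum = 42.89
p = [0.4683, 0.4683, 0.0634]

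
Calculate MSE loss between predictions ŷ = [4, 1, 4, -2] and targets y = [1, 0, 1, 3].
MSE = 11

MSE = (1/4)((4-1)² + (1-0)² + (4-1)² + (-2-3)²) = (1/4)(9 + 1 + 9 + 25) = 11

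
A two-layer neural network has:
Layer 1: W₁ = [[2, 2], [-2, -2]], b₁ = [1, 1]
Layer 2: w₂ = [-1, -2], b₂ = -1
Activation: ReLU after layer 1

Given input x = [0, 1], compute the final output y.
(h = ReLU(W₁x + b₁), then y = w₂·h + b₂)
y = -4

Layer 1 pre-activation: z₁ = [3, -1]
After ReLU: h = [3, 0]
Layer 2 output: y = -1×3 + -2×0 + -1 = -4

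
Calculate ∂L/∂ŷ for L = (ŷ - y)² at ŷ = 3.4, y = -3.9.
∂L/∂ŷ = 14.6

∂L/∂ŷ = 2(ŷ - y) = 2(3.4 - -3.9) = 2(7.3) = 14.6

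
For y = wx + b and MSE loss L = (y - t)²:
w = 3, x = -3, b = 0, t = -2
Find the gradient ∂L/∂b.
∂L/∂b = -14

y = wx + b = (3)(-3) + 0 = -9
∂L/∂y = 2(y - t) = 2(-9 - -2) = -14
∂y/∂b = 1
∂L/∂b = ∂L/∂y · ∂y/∂b = -14 × 1 = -14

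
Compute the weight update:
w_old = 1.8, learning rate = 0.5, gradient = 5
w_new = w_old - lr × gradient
w_new = -0.7

w_new = w - η·∂L/∂w = 1.8 - 0.5×(5) = 1.8 - (2.5) = -0.7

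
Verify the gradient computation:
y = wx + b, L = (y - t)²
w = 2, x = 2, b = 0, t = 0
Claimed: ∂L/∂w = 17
Incorrect

y = (2)(2) + 0 = 4
∂L/∂y = 2(y - t) = 2(4 - 0) = 8
∂y/∂w = x = 2
∂L/∂w = 8 × 2 = 16

Claimed value: 17
Incorrect: The correct gradient is 16.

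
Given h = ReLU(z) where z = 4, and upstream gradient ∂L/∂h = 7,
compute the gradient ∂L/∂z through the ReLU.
∂L/∂z = 7

h = ReLU(4) = 4
Since z > 0: ∂h/∂z = 1
∂L/∂z = ∂L/∂h · ∂h/∂z = 7 × 1 = 7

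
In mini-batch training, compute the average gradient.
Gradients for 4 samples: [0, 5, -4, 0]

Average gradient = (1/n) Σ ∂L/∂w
Average gradient = 0.25

Average = (1/4)(0 + 5 + -4 + 0) = 1/4 = 0.25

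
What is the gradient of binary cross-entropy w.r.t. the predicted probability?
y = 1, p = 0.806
∂L/∂p = -1.241

∂L/∂p = -y/p + (1-y)/(1-p) = -1/0.806 + 0 = -1.241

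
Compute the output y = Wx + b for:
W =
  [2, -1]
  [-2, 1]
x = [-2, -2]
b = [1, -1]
y = [-1, 1]

Wx = [2×-2 + -1×-2, -2×-2 + 1×-2]
   = [-2, 2]
y = Wx + b = [-2 + 1, 2 + -1] = [-1, 1]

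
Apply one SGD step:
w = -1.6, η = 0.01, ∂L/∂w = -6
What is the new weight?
w_new = -1.54

w_new = w - η·∂L/∂w = -1.6 - 0.01×(-6) = -1.6 - (-0.06) = -1.54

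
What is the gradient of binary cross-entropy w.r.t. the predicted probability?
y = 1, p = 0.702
∂L/∂p = -1.425

∂L/∂p = -y/p + (1-y)/(1-p) = -1/0.702 + 0 = -1.425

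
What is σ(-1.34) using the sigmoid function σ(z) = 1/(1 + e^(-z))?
0.2075

sigmoid(-1.34) = 1/(1 + e^(1.34)) = 1/(1 + 3.819) = 0.2075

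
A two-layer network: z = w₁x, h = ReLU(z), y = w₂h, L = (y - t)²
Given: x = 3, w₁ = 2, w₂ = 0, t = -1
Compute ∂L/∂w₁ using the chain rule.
∂L/∂w₁ = 0

Forward pass:
z = w₁x = 2×3 = 6
h = ReLU(6) = 6
y = w₂h = 0×6 = 0

Backward pass:
∂L/∂y = 2(y - t) = 2(0 - -1) = 2
∂y/∂h = w₂ = 0
∂h/∂z = 1 (ReLU derivative)
∂z/∂w₁ = x = 3

∂L/∂w₁ = 2 × 0 × 1 × 3 = 0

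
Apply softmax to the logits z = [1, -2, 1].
p = [0.4879, 0.0243, 0.4879]

exp(z) = [2.718, 0.1353, 2.718]
Sum = 5.572
p = [0.4879, 0.0243, 0.4879]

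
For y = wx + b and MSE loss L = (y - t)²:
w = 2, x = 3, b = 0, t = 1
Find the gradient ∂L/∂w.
∂L/∂w = 30

y = wx + b = (2)(3) + 0 = 6
∂L/∂y = 2(y - t) = 2(6 - 1) = 10
∂y/∂w = x = 3
∂L/∂w = ∂L/∂y · ∂y/∂w = 10 × 3 = 30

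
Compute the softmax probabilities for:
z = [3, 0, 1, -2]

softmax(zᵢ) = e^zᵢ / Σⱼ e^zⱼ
p = [0.839, 0.0418, 0.1135, 0.0057]

exp(z) = [20.09, 1, 2.718, 0.1353]
Sum = 23.94
p = [0.839, 0.0418, 0.1135, 0.0057]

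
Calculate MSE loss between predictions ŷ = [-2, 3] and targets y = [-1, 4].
MSE = 1

MSE = (1/2)((-2--1)² + (3-4)²) = (1/2)(1 + 1) = 1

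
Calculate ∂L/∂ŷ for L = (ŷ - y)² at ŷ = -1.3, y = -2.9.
∂L/∂ŷ = 3.2

∂L/∂ŷ = 2(ŷ - y) = 2(-1.3 - -2.9) = 2(1.6) = 3.2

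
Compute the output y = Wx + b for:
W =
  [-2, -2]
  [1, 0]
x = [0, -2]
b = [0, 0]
y = [4, 0]

Wx = [-2×0 + -2×-2, 1×0 + 0×-2]
   = [4, 0]
y = Wx + b = [4 + 0, 0 + 0] = [4, 0]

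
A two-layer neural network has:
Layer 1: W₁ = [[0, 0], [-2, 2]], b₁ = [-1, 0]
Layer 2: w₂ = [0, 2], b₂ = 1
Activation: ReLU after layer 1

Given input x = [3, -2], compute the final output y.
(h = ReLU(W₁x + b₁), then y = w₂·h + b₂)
y = 1

Layer 1 pre-activation: z₁ = [-1, -10]
After ReLU: h = [0, 0]
Layer 2 output: y = 0×0 + 2×0 + 1 = 1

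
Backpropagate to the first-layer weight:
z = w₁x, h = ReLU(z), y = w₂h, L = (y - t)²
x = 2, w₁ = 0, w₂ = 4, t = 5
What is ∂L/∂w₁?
∂L/∂w₁ = 0

Forward pass:
z = w₁x = 0×2 = 0
h = ReLU(0) = 0
y = w₂h = 4×0 = 0

Backward pass:
∂L/∂y = 2(y - t) = 2(0 - 5) = -10
∂y/∂h = w₂ = 4
∂h/∂z = 0 (ReLU derivative)
∂z/∂w₁ = x = 2

∂L/∂w₁ = -10 × 4 × 0 × 2 = 0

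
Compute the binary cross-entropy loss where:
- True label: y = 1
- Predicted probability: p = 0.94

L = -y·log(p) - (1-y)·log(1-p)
L = 0.06188

L = -1·log(0.94) - 0·log(0.06) = -log(0.94) = 0.06188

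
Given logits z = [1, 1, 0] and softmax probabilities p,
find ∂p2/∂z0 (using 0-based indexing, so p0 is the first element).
∂p2/∂z0 = -0.06561

p = softmax(z) = [0.4223, 0.4223, 0.1554]
p2 = 0.1554, p0 = 0.4223

∂p2/∂z0 = -p2 × p0 = -0.1554 × 0.4223 = -0.06561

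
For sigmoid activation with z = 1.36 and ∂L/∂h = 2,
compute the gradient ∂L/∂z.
∂L/∂z = 0.3251

σ(1.36) = 0.7958
σ'(1.36) = σ(1.36)(1 - σ(1.36)) = 0.7958 × 0.2042 = 0.1625
∂L/∂z = ∂L/∂h · σ'(z) = 2 × 0.1625 = 0.3251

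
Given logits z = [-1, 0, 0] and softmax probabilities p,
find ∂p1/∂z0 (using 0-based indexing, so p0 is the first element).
∂p1/∂z0 = -0.06561

p = softmax(z) = [0.1554, 0.4223, 0.4223]
p1 = 0.4223, p0 = 0.1554

∂p1/∂z0 = -p1 × p0 = -0.4223 × 0.1554 = -0.06561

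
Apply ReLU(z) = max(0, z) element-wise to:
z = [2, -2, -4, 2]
h = [2, 0, 0, 2]

ReLU applied element-wise: max(0,2)=2, max(0,-2)=0, max(0,-4)=0, max(0,2)=2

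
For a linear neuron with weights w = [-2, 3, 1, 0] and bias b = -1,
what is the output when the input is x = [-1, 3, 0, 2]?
y = 10

y = (-2)(-1) + (3)(3) + (1)(0) + (0)(2) + -1 = 10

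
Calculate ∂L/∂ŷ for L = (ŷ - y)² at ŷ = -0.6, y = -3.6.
∂L/∂ŷ = 6.0

∂L/∂ŷ = 2(ŷ - y) = 2(-0.6 - -3.6) = 2(3.0) = 6.0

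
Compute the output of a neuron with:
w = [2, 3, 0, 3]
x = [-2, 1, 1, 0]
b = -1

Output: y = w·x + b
y = -2

y = (2)(-2) + (3)(1) + (0)(1) + (3)(0) + -1 = -2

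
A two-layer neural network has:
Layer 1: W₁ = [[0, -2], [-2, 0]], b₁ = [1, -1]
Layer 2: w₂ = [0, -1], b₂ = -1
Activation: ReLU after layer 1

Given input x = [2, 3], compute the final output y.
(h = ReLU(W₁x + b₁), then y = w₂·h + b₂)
y = -1

Layer 1 pre-activation: z₁ = [-5, -5]
After ReLU: h = [0, 0]
Layer 2 output: y = 0×0 + -1×0 + -1 = -1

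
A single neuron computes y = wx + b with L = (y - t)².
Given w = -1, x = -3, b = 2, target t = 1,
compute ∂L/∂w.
∂L/∂w = -24

y = wx + b = (-1)(-3) + 2 = 5
∂L/∂y = 2(y - t) = 2(5 - 1) = 8
∂y/∂w = x = -3
∂L/∂w = ∂L/∂y · ∂y/∂w = 8 × -3 = -24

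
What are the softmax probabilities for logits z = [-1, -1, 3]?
p = [0.0177, 0.0177, 0.9647]

exp(z) = [0.3679, 0.3679, 20.09]
Sum = 20.82
p = [0.0177, 0.0177, 0.9647]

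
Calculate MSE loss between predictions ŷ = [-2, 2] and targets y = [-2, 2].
MSE = 0

MSE = (1/2)((-2--2)² + (2-2)²) = (1/2)(0 + 0) = 0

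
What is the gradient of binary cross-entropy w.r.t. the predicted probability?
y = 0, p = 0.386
∂L/∂p = 1.629

∂L/∂p = -y/p + (1-y)/(1-p) = 0 + 1/0.614 = 1.629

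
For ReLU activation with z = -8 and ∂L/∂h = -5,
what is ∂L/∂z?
∂L/∂z = 0

h = ReLU(-8) = 0
Since z < 0: ∂h/∂z = 0
∂L/∂z = ∂L/∂h · ∂h/∂z = -5 × 0 = 0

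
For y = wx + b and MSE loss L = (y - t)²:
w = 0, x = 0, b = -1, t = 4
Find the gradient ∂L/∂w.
∂L/∂w = 0

y = wx + b = (0)(0) + -1 = -1
∂L/∂y = 2(y - t) = 2(-1 - 4) = -10
∂y/∂w = x = 0
∂L/∂w = ∂L/∂y · ∂y/∂w = -10 × 0 = 0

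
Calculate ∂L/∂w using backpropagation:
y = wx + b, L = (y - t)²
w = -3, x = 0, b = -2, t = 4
∂L/∂w = 0

y = wx + b = (-3)(0) + -2 = -2
∂L/∂y = 2(y - t) = 2(-2 - 4) = -12
∂y/∂w = x = 0
∂L/∂w = ∂L/∂y · ∂y/∂w = -12 × 0 = 0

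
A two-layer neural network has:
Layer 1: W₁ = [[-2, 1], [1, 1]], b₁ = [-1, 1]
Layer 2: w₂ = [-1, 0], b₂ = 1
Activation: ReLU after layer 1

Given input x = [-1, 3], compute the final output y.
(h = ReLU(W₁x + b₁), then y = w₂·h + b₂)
y = -3

Layer 1 pre-activation: z₁ = [4, 3]
After ReLU: h = [4, 3]
Layer 2 output: y = -1×4 + 0×3 + 1 = -3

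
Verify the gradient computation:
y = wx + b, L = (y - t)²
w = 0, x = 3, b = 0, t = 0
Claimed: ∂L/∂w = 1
Incorrect

y = (0)(3) + 0 = 0
∂L/∂y = 2(y - t) = 2(0 - 0) = 0
∂y/∂w = x = 3
∂L/∂w = 0 × 3 = 0

Claimed value: 1
Incorrect: The correct gradient is 0.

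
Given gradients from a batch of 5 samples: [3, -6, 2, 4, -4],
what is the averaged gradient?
Average gradient = -0.2

Average = (1/5)(3 + -6 + 2 + 4 + -4) = -1/5 = -0.2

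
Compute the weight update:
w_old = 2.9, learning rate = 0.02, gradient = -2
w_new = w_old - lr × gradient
w_new = 2.94

w_new = w - η·∂L/∂w = 2.9 - 0.02×(-2) = 2.9 - (-0.04) = 2.94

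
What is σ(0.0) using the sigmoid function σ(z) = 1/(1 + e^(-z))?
0.5

sigmoid(0.0) = 1/(1 + e^(0.0)) = 1/(1 + 1) = 0.5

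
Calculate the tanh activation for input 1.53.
0.9104

tanh(1.53) = (e^(1.53) - e^(-1.53))/(e^(1.53) + e^(-1.53)) = 0.9104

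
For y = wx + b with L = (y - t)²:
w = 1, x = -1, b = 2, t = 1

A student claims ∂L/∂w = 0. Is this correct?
Correct

y = (1)(-1) + 2 = 1
∂L/∂y = 2(y - t) = 2(1 - 1) = 0
∂y/∂w = x = -1
∂L/∂w = 0 × -1 = 0

Claimed value: 0
Correct: The correct gradient is 0.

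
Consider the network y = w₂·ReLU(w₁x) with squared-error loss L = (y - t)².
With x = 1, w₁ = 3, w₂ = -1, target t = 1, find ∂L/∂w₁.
∂L/∂w₁ = 8

Forward pass:
z = w₁x = 3×1 = 3
h = ReLU(3) = 3
y = w₂h = -1×3 = -3

Backward pass:
∂L/∂y = 2(y - t) = 2(-3 - 1) = -8
∂y/∂h = w₂ = -1
∂h/∂z = 1 (ReLU derivative)
∂z/∂w₁ = x = 1

∂L/∂w₁ = -8 × -1 × 1 × 1 = 8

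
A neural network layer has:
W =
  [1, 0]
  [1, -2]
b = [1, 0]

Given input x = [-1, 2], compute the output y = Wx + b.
y = [0, -5]

Wx = [1×-1 + 0×2, 1×-1 + -2×2]
   = [-1, -5]
y = Wx + b = [-1 + 1, -5 + 0] = [0, -5]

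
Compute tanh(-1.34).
-0.8717

tanh(-1.34) = (e^(-1.34) - e^(1.34))/(e^(-1.34) + e^(1.34)) = -0.8717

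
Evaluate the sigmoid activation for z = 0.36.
0.589

sigmoid(0.36) = 1/(1 + e^(-0.36)) = 1/(1 + 0.6977) = 0.589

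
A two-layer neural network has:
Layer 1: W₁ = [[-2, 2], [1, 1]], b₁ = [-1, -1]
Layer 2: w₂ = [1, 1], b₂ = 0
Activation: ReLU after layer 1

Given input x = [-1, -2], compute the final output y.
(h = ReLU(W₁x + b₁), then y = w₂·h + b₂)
y = 0

Layer 1 pre-activation: z₁ = [-3, -4]
After ReLU: h = [0, 0]
Layer 2 output: y = 1×0 + 1×0 + 0 = 0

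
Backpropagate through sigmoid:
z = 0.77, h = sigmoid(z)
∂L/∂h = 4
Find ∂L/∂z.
∂L/∂z = 0.8653

σ(0.77) = 0.6835
σ'(0.77) = σ(0.77)(1 - σ(0.77)) = 0.6835 × 0.3165 = 0.2163
∂L/∂z = ∂L/∂h · σ'(z) = 4 × 0.2163 = 0.8653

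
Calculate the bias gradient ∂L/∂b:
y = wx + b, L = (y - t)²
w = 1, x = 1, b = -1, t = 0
∂L/∂b = 0

y = wx + b = (1)(1) + -1 = 0
∂L/∂y = 2(y - t) = 2(0 - 0) = 0
∂y/∂b = 1
∂L/∂b = ∂L/∂y · ∂y/∂b = 0 × 1 = 0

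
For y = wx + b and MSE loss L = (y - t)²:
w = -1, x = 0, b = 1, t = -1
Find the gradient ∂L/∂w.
∂L/∂w = 0

y = wx + b = (-1)(0) + 1 = 1
∂L/∂y = 2(y - t) = 2(1 - -1) = 4
∂y/∂w = x = 0
∂L/∂w = ∂L/∂y · ∂y/∂w = 4 × 0 = 0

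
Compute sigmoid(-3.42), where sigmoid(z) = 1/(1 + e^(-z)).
0.03168

sigmoid(-3.42) = 1/(1 + e^(3.42)) = 1/(1 + 30.57) = 0.03168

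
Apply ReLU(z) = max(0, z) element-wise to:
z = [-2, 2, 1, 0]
h = [0, 2, 1, 0]

ReLU applied element-wise: max(0,-2)=0, max(0,2)=2, max(0,1)=1, max(0,0)=0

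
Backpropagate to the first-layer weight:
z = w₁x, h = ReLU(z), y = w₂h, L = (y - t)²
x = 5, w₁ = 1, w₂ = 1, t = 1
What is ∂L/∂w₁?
∂L/∂w₁ = 40

Forward pass:
z = w₁x = 1×5 = 5
h = ReLU(5) = 5
y = w₂h = 1×5 = 5

Backward pass:
∂L/∂y = 2(y - t) = 2(5 - 1) = 8
∂y/∂h = w₂ = 1
∂h/∂z = 1 (ReLU derivative)
∂z/∂w₁ = x = 5

∂L/∂w₁ = 8 × 1 × 1 × 5 = 40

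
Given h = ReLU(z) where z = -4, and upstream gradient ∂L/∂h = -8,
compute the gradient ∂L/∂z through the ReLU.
∂L/∂z = 0

h = ReLU(-4) = 0
Since z < 0: ∂h/∂z = 0
∂L/∂z = ∂L/∂h · ∂h/∂z = -8 × 0 = 0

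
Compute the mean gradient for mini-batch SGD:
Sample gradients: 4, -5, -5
Average gradient = -2

Average = (1/3)(4 + -5 + -5) = -6/3 = -2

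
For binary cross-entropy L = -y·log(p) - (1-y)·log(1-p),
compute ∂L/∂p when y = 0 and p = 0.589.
∂L/∂p = 2.433

∂L/∂p = -y/p + (1-y)/(1-p) = 0 + 1/0.411 = 2.433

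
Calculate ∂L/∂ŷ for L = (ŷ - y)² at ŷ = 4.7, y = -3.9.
∂L/∂ŷ = 17.2

∂L/∂ŷ = 2(ŷ - y) = 2(4.7 - -3.9) = 2(8.6) = 17.2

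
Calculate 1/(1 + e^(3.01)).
0.04698

sigmoid(-3.01) = 1/(1 + e^(3.01)) = 1/(1 + 20.29) = 0.04698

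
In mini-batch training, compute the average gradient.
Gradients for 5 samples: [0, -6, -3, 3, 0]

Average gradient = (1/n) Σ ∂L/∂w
Average gradient = -1.2

Average = (1/5)(0 + -6 + -3 + 3 + 0) = -6/5 = -1.2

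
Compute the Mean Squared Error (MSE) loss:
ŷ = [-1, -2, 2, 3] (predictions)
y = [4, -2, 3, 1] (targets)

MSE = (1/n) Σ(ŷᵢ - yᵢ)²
MSE = 7.5

MSE = (1/4)((-1-4)² + (-2--2)² + (2-3)² + (3-1)²) = (1/4)(25 + 0 + 1 + 4) = 7.5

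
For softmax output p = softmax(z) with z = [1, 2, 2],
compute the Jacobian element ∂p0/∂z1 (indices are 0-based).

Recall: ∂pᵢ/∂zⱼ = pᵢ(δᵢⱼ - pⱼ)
∂p0/∂z1 = -0.06561

p = softmax(z) = [0.1554, 0.4223, 0.4223]
p0 = 0.1554, p1 = 0.4223

∂p0/∂z1 = -p0 × p1 = -0.1554 × 0.4223 = -0.06561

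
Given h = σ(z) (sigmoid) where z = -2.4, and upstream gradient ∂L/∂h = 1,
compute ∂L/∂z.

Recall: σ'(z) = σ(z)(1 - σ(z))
∂L/∂z = 0.07625

σ(-2.4) = 0.08317
σ'(-2.4) = σ(-2.4)(1 - σ(-2.4)) = 0.08317 × 0.9168 = 0.07625
∂L/∂z = ∂L/∂h · σ'(z) = 1 × 0.07625 = 0.07625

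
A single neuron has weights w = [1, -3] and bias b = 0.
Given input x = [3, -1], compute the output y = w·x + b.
y = 6

y = (1)(3) + (-3)(-1) + 0 = 6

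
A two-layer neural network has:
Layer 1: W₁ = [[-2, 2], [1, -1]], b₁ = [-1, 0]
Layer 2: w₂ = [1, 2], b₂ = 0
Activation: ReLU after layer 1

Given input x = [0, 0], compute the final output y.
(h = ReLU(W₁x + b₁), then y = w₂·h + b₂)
y = 0

Layer 1 pre-activation: z₁ = [-1, 0]
After ReLU: h = [0, 0]
Layer 2 output: y = 1×0 + 2×0 + 0 = 0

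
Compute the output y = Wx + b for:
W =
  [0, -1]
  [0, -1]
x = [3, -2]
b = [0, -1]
y = [2, 1]

Wx = [0×3 + -1×-2, 0×3 + -1×-2]
   = [2, 2]
y = Wx + b = [2 + 0, 2 + -1] = [2, 1]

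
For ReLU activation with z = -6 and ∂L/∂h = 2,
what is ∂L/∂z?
∂L/∂z = 0

h = ReLU(-6) = 0
Since z < 0: ∂h/∂z = 0
∂L/∂z = ∂L/∂h · ∂h/∂z = 2 × 0 = 0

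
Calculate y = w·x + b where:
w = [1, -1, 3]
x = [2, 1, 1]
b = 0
y = 4

y = (1)(2) + (-1)(1) + (3)(1) + 0 = 4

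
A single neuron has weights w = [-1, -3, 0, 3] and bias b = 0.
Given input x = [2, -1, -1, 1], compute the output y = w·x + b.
y = 4

y = (-1)(2) + (-3)(-1) + (0)(-1) + (3)(1) + 0 = 4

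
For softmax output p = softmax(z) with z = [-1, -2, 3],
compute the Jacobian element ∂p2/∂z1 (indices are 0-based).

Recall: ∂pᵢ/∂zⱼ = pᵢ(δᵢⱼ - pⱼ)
∂p2/∂z1 = -0.006413

p = softmax(z) = [0.01787, 0.006573, 0.9756]
p2 = 0.9756, p1 = 0.006573

∂p2/∂z1 = -p2 × p1 = -0.9756 × 0.006573 = -0.006413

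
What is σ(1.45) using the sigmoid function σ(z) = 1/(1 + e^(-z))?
0.81

sigmoid(1.45) = 1/(1 + e^(-1.45)) = 1/(1 + 0.2346) = 0.81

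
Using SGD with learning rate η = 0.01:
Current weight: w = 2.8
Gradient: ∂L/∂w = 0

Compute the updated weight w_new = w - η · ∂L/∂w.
w_new = 2.8

w_new = w - η·∂L/∂w = 2.8 - 0.01×(0) = 2.8 - (0) = 2.8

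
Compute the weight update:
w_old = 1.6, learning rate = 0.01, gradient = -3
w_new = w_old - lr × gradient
w_new = 1.63

w_new = w - η·∂L/∂w = 1.6 - 0.01×(-3) = 1.6 - (-0.03) = 1.63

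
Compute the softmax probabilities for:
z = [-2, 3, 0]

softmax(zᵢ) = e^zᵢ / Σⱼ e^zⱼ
p = [0.0064, 0.9465, 0.0471]

exp(z) = [0.1353, 20.09, 1]
Sum = 21.22
p = [0.0064, 0.9465, 0.0471]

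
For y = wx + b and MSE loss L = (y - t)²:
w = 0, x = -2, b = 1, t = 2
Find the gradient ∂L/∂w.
∂L/∂w = 4

y = wx + b = (0)(-2) + 1 = 1
∂L/∂y = 2(y - t) = 2(1 - 2) = -2
∂y/∂w = x = -2
∂L/∂w = ∂L/∂y · ∂y/∂w = -2 × -2 = 4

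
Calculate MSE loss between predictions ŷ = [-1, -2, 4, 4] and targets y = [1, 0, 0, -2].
MSE = 15

MSE = (1/4)((-1-1)² + (-2-0)² + (4-0)² + (4--2)²) = (1/4)(4 + 4 + 16 + 36) = 15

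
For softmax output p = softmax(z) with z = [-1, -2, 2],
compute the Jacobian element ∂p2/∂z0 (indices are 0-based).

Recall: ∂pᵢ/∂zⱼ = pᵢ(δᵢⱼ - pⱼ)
∂p2/∂z0 = -0.04364

p = softmax(z) = [0.04661, 0.01715, 0.9362]
p2 = 0.9362, p0 = 0.04661

∂p2/∂z0 = -p2 × p0 = -0.9362 × 0.04661 = -0.04364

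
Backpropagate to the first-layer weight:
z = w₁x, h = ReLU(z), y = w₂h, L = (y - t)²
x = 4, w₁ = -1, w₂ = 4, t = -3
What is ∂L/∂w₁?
∂L/∂w₁ = 0

Forward pass:
z = w₁x = -1×4 = -4
h = ReLU(-4) = 0
y = w₂h = 4×0 = 0

Backward pass:
∂L/∂y = 2(y - t) = 2(0 - -3) = 6
∂y/∂h = w₂ = 4
∂h/∂z = 0 (ReLU derivative)
∂z/∂w₁ = x = 4

∂L/∂w₁ = 6 × 4 × 0 × 4 = 0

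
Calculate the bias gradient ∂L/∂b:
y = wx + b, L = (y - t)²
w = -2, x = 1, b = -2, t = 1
∂L/∂b = -10

y = wx + b = (-2)(1) + -2 = -4
∂L/∂y = 2(y - t) = 2(-4 - 1) = -10
∂y/∂b = 1
∂L/∂b = ∂L/∂y · ∂y/∂b = -10 × 1 = -10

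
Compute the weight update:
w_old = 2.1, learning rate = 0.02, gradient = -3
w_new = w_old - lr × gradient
w_new = 2.16

w_new = w - η·∂L/∂w = 2.1 - 0.02×(-3) = 2.1 - (-0.06) = 2.16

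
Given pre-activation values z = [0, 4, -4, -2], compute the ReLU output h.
h = [0, 4, 0, 0]

ReLU applied element-wise: max(0,0)=0, max(0,4)=4, max(0,-4)=0, max(0,-2)=0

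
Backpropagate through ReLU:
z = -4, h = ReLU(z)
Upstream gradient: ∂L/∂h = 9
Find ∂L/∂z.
∂L/∂z = 0

h = ReLU(-4) = 0
Since z < 0: ∂h/∂z = 0
∂L/∂z = ∂L/∂h · ∂h/∂z = 9 × 0 = 0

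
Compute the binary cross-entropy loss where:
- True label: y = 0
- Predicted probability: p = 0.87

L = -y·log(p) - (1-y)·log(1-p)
L = 2.04

L = -0·log(0.87) - 1·log(0.13) = -log(0.13) = 2.04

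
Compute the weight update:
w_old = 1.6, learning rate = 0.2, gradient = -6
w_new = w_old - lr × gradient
w_new = 2.8

w_new = w - η·∂L/∂w = 1.6 - 0.2×(-6) = 1.6 - (-1.2) = 2.8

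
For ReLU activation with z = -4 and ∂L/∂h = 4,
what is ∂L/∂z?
∂L/∂z = 0

h = ReLU(-4) = 0
Since z < 0: ∂h/∂z = 0
∂L/∂z = ∂L/∂h · ∂h/∂z = 4 × 0 = 0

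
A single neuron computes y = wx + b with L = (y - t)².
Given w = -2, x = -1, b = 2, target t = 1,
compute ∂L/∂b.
∂L/∂b = 6

y = wx + b = (-2)(-1) + 2 = 4
∂L/∂y = 2(y - t) = 2(4 - 1) = 6
∂y/∂b = 1
∂L/∂b = ∂L/∂y · ∂y/∂b = 6 × 1 = 6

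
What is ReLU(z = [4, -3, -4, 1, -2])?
h = [4, 0, 0, 1, 0]

ReLU applied element-wise: max(0,4)=4, max(0,-3)=0, max(0,-4)=0, max(0,1)=1, max(0,-2)=0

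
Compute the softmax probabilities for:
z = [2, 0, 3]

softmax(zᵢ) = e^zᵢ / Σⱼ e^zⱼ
p = [0.2595, 0.0351, 0.7054]

exp(z) = [7.389, 1, 20.09]
Sum = 28.47
p = [0.2595, 0.0351, 0.7054]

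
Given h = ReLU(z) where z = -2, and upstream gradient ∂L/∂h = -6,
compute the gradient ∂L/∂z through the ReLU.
∂L/∂z = 0

h = ReLU(-2) = 0
Since z < 0: ∂h/∂z = 0
∂L/∂z = ∂L/∂h · ∂h/∂z = -6 × 0 = 0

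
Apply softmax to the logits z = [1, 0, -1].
p = [0.6652, 0.2447, 0.09]

exp(z) = [2.718, 1, 0.3679]
Sum = 4.086
p = [0.6652, 0.2447, 0.09]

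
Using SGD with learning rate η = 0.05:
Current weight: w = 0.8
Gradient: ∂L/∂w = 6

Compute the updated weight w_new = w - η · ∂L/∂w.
w_new = 0.5

w_new = w - η·∂L/∂w = 0.8 - 0.05×(6) = 0.8 - (0.3) = 0.5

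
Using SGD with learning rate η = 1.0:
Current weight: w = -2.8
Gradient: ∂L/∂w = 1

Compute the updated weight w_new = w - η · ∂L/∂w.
w_new = -3.8

w_new = w - η·∂L/∂w = -2.8 - 1.0×(1) = -2.8 - (1) = -3.8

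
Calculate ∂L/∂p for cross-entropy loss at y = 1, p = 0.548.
∂L/∂p = -1.825

∂L/∂p = -y/p + (1-y)/(1-p) = -1/0.548 + 0 = -1.825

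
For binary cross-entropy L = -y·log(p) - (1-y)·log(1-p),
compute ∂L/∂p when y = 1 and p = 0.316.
∂L/∂p = -3.165

∂L/∂p = -y/p + (1-y)/(1-p) = -1/0.316 + 0 = -3.165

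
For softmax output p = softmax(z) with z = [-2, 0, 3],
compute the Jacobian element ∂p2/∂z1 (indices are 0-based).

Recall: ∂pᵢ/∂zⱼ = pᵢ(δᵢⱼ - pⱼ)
∂p2/∂z1 = -0.0446

p = softmax(z) = [0.006377, 0.04712, 0.9465]
p2 = 0.9465, p1 = 0.04712

∂p2/∂z1 = -p2 × p1 = -0.9465 × 0.04712 = -0.0446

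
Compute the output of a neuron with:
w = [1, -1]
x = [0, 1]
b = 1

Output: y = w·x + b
y = 0

y = (1)(0) + (-1)(1) + 1 = 0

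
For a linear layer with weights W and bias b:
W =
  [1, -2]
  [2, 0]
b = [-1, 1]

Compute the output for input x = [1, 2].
y = [-4, 3]

Wx = [1×1 + -2×2, 2×1 + 0×2]
   = [-3, 2]
y = Wx + b = [-3 + -1, 2 + 1] = [-4, 3]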